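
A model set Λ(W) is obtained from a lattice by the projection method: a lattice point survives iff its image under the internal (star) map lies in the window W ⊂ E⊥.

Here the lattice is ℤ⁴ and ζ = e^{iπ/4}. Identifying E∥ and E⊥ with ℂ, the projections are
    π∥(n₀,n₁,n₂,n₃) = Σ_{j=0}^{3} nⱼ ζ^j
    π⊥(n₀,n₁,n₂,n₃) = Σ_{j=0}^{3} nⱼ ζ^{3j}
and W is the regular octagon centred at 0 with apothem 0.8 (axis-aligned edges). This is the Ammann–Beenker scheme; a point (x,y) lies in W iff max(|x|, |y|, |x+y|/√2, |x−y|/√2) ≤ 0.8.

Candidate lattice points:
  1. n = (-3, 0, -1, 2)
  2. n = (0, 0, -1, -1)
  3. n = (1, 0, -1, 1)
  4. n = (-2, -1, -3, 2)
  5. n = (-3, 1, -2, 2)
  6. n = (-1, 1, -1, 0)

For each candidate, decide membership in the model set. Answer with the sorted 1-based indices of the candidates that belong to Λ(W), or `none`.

π⊥(n) = n₀ + n₁ζ³ + n₂ζ⁶ + n₃ζ⁹ where ζ = e^{iπ/4}.
#1 (-3, 0, -1, 2): internal (-1.58579, 2.41421); octagon support 2.82843 vs apothem 0.8 → ∉ W
#2 (0, 0, -1, -1): internal (-0.70711, 0.29289); octagon support 0.70711 vs apothem 0.8 → ∈ W
#3 (1, 0, -1, 1): internal (1.70711, 1.70711); octagon support 2.41421 vs apothem 0.8 → ∉ W
#4 (-2, -1, -3, 2): internal (0.12132, 3.70711); octagon support 3.70711 vs apothem 0.8 → ∉ W
#5 (-3, 1, -2, 2): internal (-2.29289, 4.12132); octagon support 4.53553 vs apothem 0.8 → ∉ W
#6 (-1, 1, -1, 0): internal (-1.70711, 1.70711); octagon support 2.41421 vs apothem 0.8 → ∉ W

2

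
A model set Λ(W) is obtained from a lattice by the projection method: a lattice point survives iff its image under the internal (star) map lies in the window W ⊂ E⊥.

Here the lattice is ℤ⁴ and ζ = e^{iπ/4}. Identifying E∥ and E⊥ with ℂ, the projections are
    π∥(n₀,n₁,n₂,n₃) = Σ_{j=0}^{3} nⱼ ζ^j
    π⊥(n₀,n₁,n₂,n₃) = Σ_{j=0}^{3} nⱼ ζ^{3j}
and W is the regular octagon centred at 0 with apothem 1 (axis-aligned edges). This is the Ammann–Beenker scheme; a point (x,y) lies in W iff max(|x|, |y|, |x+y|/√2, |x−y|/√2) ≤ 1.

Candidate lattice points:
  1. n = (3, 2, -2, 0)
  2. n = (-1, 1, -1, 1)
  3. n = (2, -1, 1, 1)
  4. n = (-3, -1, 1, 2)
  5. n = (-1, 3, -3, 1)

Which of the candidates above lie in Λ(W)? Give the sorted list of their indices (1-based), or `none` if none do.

Internal map: ζ^{3j} for j=0..3 gives (1,0), (−√2/2,√2/2), (0,−1), (√2/2,√2/2).
candidate 1: n = (3, 2, -2, 0) → π⊥ ≈ (+1.585786, +3.414214); max(|x|,|y|,|x±y|/√2) = 3.535534 > 1 ⇒ ∉ W
candidate 2: n = (-1, 1, -1, 1) → π⊥ ≈ (-1.000000, +2.414214); max(|x|,|y|,|x±y|/√2) = 2.414214 > 1 ⇒ ∉ W
candidate 3: n = (2, -1, 1, 1) → π⊥ ≈ (+3.414214, -1.000000); max(|x|,|y|,|x±y|/√2) = 3.414214 > 1 ⇒ ∉ W
candidate 4: n = (-3, -1, 1, 2) → π⊥ ≈ (-0.878680, -0.292893); max(|x|,|y|,|x±y|/√2) = 0.878680 ≤ 1 ⇒ ∈ W
candidate 5: n = (-1, 3, -3, 1) → π⊥ ≈ (-2.414214, +5.828427); max(|x|,|y|,|x±y|/√2) = 5.828427 > 1 ⇒ ∉ W

4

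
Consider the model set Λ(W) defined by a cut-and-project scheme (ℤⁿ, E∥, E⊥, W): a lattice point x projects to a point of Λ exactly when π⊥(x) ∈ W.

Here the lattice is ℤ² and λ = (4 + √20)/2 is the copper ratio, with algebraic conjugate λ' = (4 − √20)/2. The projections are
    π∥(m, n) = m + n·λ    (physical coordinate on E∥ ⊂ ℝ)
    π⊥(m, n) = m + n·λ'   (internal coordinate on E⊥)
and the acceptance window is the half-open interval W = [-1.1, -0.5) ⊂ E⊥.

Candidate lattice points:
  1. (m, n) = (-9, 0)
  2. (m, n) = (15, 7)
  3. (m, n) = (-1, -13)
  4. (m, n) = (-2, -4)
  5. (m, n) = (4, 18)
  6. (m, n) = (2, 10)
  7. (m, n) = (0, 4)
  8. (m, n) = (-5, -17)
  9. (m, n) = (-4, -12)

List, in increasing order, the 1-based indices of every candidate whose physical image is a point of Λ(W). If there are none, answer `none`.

4, 7, 8

Compute λ' = (4−√20)/2 = -0.2361, so π⊥(m,n) = m -0.2361·n.
#1 (-9,0): internal coord -9 + (0)·λ' = -9.0000; -9.0000 ∉ [-1.1, -0.5) → out
#2 (15,7): internal coord 15 + (7)·λ' = +13.3475; +13.3475 ∉ [-1.1, -0.5) → out
#3 (-1,-13): internal coord -1 + (-13)·λ' = +2.0689; +2.0689 ∉ [-1.1, -0.5) → out
#4 (-2,-4): internal coord -2 + (-4)·λ' = -1.0557; -1.0557 ∈ [-1.1, -0.5) → IN Λ
#5 (4,18): internal coord 4 + (18)·λ' = -0.2492; -0.2492 ∉ [-1.1, -0.5) → out
#6 (2,10): internal coord 2 + (10)·λ' = -0.3607; -0.3607 ∉ [-1.1, -0.5) → out
#7 (0,4): internal coord 0 + (4)·λ' = -0.9443; -0.9443 ∈ [-1.1, -0.5) → IN Λ
#8 (-5,-17): internal coord -5 + (-17)·λ' = -0.9868; -0.9868 ∈ [-1.1, -0.5) → IN Λ
#9 (-4,-12): internal coord -4 + (-12)·λ' = -1.1672; -1.1672 ∉ [-1.1, -0.5) → out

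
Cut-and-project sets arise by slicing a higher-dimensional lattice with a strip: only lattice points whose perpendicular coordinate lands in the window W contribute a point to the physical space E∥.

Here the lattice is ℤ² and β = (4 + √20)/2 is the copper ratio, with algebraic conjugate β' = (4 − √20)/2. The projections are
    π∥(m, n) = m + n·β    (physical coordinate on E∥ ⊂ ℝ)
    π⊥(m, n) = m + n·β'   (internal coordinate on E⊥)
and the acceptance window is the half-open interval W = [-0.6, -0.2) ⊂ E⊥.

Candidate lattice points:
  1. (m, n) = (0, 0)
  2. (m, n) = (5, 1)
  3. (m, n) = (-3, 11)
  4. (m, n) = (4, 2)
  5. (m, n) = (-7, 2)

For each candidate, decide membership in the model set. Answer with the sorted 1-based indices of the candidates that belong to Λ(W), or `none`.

none

β' = (4−√20)/2 ≈ -0.2361.
#1 (0,0): internal coord 0 + (0)·β' = +0.0000; +0.0000 ∉ [-0.6, -0.2) → out
#2 (5,1): internal coord 5 + (1)·β' = +4.7639; +4.7639 ∉ [-0.6, -0.2) → out
#3 (-3,11): internal coord -3 + (11)·β' = -5.5967; -5.5967 ∉ [-0.6, -0.2) → out
#4 (4,2): internal coord 4 + (2)·β' = +3.5279; +3.5279 ∉ [-0.6, -0.2) → out
#5 (-7,2): internal coord -7 + (2)·β' = -7.4721; -7.4721 ∉ [-0.6, -0.2) → out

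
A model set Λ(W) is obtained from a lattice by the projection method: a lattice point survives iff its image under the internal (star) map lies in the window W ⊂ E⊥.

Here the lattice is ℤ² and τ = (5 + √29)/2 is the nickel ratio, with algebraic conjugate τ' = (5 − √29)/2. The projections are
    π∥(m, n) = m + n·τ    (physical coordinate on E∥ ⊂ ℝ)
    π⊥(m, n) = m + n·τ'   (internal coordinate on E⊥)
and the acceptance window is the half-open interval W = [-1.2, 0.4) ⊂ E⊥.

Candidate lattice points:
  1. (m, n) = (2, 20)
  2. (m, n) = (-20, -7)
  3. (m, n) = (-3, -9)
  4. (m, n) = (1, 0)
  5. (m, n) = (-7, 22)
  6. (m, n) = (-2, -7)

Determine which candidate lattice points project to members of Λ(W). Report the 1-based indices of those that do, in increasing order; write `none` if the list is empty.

Numerically τ ≈ 5.19258 and τ' = −1/τ ≈ -0.19258.
[1] lift (2,20): star map gives -1.85165; window check -1.2 ≤ -1.85165 < 0.4 is false → out
[2] lift (-20,-7): star map gives -18.65192; window check -1.2 ≤ -18.65192 < 0.4 is false → out
[3] lift (-3,-9): star map gives -1.26676; window check -1.2 ≤ -1.26676 < 0.4 is false → out
[4] lift (1,0): star map gives 1.00000; window check -1.2 ≤ 1.00000 < 0.4 is false → out
[5] lift (-7,22): star map gives -11.23681; window check -1.2 ≤ -11.23681 < 0.4 is false → out
[6] lift (-2,-7): star map gives -0.65192; window check -1.2 ≤ -0.65192 < 0.4 is true → IN Λ

6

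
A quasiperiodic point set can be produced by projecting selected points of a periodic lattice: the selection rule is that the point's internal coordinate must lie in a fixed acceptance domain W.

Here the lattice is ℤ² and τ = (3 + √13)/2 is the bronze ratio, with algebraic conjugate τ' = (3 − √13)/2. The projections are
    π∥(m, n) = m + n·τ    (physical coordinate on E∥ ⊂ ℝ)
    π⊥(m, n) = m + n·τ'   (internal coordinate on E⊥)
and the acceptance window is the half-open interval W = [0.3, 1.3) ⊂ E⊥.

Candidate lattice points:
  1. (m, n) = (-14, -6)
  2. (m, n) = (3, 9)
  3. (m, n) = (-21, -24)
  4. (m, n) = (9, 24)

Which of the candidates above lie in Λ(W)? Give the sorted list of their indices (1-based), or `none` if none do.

Compute τ' = (3−√13)/2 = -0.30278, so π⊥(m,n) = m -0.30278·n.
#1 (-14,-6): internal coord -14 + (-6)·τ' = -12.18335; -12.18335 ∉ [0.3, 1.3) → out
#2 (3,9): internal coord 3 + (9)·τ' = +0.27502; +0.27502 ∉ [0.3, 1.3) → out
#3 (-21,-24): internal coord -21 + (-24)·τ' = -13.73338; -13.73338 ∉ [0.3, 1.3) → out
#4 (9,24): internal coord 9 + (24)·τ' = +1.73338; +1.73338 ∉ [0.3, 1.3) → out

none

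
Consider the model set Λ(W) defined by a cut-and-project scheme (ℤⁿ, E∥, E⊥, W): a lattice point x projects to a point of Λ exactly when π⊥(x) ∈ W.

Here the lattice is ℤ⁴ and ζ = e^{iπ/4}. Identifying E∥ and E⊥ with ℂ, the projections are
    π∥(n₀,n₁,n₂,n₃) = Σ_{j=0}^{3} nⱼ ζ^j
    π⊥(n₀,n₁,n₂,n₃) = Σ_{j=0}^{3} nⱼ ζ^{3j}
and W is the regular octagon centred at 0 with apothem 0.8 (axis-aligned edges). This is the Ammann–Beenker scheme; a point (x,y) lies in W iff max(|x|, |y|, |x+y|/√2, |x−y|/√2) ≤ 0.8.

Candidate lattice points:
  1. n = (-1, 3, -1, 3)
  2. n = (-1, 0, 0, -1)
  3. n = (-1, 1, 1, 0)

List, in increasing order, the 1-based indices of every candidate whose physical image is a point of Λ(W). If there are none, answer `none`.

With ζ = e^{iπ/4} the internal vectors are ζ^0,ζ^3,ζ^6,ζ^9.
#1 (-1, 3, -1, 3): internal (-1.000000, 5.242641); octagon support 5.242641 vs apothem 0.8 → ∉ W
#2 (-1, 0, 0, -1): internal (-1.707107, -0.707107); octagon support 1.707107 vs apothem 0.8 → ∉ W
#3 (-1, 1, 1, 0): internal (-1.707107, -0.292893); octagon support 1.707107 vs apothem 0.8 → ∉ W

none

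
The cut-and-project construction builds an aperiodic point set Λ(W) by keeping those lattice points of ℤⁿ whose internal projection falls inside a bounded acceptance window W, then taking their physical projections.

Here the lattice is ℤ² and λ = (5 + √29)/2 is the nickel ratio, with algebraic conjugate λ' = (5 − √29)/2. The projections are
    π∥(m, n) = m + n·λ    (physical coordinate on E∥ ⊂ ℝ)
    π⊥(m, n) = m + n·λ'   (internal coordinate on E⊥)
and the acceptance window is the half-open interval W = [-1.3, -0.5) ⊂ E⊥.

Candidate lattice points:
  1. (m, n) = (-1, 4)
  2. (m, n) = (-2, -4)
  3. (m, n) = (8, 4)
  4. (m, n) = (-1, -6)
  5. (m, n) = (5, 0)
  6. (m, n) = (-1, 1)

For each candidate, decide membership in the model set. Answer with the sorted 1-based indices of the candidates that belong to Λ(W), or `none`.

2, 6

Numerically λ ≈ 5.19258 and λ' = −1/λ ≈ -0.19258.
[1] lift (-1,4): star map gives -1.77033; window check -1.3 ≤ -1.77033 < -0.5 is false → out
[2] lift (-2,-4): star map gives -1.22967; window check -1.3 ≤ -1.22967 < -0.5 is true → IN Λ
[3] lift (8,4): star map gives 7.22967; window check -1.3 ≤ 7.22967 < -0.5 is false → out
[4] lift (-1,-6): star map gives 0.15549; window check -1.3 ≤ 0.15549 < -0.5 is false → out
[5] lift (5,0): star map gives 5.00000; window check -1.3 ≤ 5.00000 < -0.5 is false → out
[6] lift (-1,1): star map gives -1.19258; window check -1.3 ≤ -1.19258 < -0.5 is true → IN Λ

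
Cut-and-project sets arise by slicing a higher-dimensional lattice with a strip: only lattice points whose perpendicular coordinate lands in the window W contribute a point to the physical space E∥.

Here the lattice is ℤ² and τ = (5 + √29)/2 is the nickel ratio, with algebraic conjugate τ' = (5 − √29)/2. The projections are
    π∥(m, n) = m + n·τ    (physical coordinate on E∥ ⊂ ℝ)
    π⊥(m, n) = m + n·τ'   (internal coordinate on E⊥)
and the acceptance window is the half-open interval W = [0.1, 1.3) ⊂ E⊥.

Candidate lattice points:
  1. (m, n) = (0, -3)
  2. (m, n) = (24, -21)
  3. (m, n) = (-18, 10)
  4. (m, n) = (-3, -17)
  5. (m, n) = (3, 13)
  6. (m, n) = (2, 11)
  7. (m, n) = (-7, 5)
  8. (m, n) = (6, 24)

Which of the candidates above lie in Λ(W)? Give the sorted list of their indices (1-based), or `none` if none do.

Compute τ' = (5−√29)/2 = -0.19258, so π⊥(m,n) = m -0.19258·n.
[1] lift (0,-3): star map gives 0.57775; window check 0.1 ≤ 0.57775 < 1.3 is true → IN Λ
[2] lift (24,-21): star map gives 28.04423; window check 0.1 ≤ 28.04423 < 1.3 is false → out
[3] lift (-18,10): star map gives -19.92582; window check 0.1 ≤ -19.92582 < 1.3 is false → out
[4] lift (-3,-17): star map gives 0.27390; window check 0.1 ≤ 0.27390 < 1.3 is true → IN Λ
[5] lift (3,13): star map gives 0.49643; window check 0.1 ≤ 0.49643 < 1.3 is true → IN Λ
[6] lift (2,11): star map gives -0.11841; window check 0.1 ≤ -0.11841 < 1.3 is false → out
[7] lift (-7,5): star map gives -7.96291; window check 0.1 ≤ -7.96291 < 1.3 is false → out
[8] lift (6,24): star map gives 1.37802; window check 0.1 ≤ 1.37802 < 1.3 is false → out

1, 4, 5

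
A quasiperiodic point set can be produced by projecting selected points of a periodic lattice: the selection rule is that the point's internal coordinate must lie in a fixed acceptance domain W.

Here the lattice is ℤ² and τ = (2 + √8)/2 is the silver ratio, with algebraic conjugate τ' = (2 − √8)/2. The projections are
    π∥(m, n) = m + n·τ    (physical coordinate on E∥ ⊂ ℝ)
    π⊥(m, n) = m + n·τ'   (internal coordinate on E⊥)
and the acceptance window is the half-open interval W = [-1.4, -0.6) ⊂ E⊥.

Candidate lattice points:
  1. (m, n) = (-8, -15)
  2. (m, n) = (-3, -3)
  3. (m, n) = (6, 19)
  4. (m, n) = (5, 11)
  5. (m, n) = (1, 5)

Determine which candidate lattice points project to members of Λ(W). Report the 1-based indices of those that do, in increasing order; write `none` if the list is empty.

5

Numerically τ ≈ 2.41421 and τ' = −1/τ ≈ -0.41421.
candidate 1: (m,n)=(-8,-15) → π∥ = -8-15·τ ≈ -44.21320, π⊥ = -8-15·τ' ≈ -1.78680 ∉ [-1.4, -0.6) ⇒ out
candidate 2: (m,n)=(-3,-3) → π∥ = -3-3·τ ≈ -10.24264, π⊥ = -3-3·τ' ≈ -1.75736 ∉ [-1.4, -0.6) ⇒ out
candidate 3: (m,n)=(6,19) → π∥ = 6+19·τ ≈ 51.87006, π⊥ = 6+19·τ' ≈ -1.87006 ∉ [-1.4, -0.6) ⇒ out
candidate 4: (m,n)=(5,11) → π∥ = 5+11·τ ≈ 31.55635, π⊥ = 5+11·τ' ≈ 0.44365 ∉ [-1.4, -0.6) ⇒ out
candidate 5: (m,n)=(1,5) → π∥ = 1+5·τ ≈ 13.07107, π⊥ = 1+5·τ' ≈ -1.07107 ∈ [-1.4, -0.6) ⇒ IN Λ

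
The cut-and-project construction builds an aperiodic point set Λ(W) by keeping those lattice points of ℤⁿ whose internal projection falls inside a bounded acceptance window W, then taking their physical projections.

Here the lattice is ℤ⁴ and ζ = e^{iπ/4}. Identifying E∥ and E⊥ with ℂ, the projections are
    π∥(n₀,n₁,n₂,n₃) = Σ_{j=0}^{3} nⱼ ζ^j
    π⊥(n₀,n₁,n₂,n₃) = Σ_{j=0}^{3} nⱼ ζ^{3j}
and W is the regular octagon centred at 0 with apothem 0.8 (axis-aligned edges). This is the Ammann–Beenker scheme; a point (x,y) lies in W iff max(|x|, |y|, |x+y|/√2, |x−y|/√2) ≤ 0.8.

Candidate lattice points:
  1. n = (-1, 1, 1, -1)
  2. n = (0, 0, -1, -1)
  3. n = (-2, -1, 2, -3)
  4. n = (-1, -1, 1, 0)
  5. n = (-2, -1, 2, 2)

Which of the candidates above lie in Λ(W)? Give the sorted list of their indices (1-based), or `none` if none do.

Internal map: ζ^{3j} for j=0..3 gives (1,0), (−√2/2,√2/2), (0,−1), (√2/2,√2/2).
candidate 1: n = (-1, 1, 1, -1) → π⊥ ≈ (-2.414214, -1.000000); max(|x|,|y|,|x±y|/√2) = 2.414214 > 0.8 ⇒ ∉ W
candidate 2: n = (0, 0, -1, -1) → π⊥ ≈ (-0.707107, +0.292893); max(|x|,|y|,|x±y|/√2) = 0.707107 ≤ 0.8 ⇒ ∈ W
candidate 3: n = (-2, -1, 2, -3) → π⊥ ≈ (-3.414214, -4.828427); max(|x|,|y|,|x±y|/√2) = 5.828427 > 0.8 ⇒ ∉ W
candidate 4: n = (-1, -1, 1, 0) → π⊥ ≈ (-0.292893, -1.707107); max(|x|,|y|,|x±y|/√2) = 1.707107 > 0.8 ⇒ ∉ W
candidate 5: n = (-2, -1, 2, 2) → π⊥ ≈ (+0.121320, -1.292893); max(|x|,|y|,|x±y|/√2) = 1.292893 > 0.8 ⇒ ∉ W

2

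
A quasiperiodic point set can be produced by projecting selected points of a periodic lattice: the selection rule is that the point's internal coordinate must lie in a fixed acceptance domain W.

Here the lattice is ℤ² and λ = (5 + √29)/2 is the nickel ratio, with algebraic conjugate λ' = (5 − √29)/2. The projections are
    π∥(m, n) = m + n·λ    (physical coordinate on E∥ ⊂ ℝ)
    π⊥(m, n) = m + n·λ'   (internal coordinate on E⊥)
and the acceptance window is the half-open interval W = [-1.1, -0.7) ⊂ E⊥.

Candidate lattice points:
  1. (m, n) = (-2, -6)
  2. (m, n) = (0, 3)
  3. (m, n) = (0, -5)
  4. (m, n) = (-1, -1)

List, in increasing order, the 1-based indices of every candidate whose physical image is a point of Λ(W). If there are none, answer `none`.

1, 4

Compute λ' = (5−√29)/2 = -0.19258, so π⊥(m,n) = m -0.19258·n.
[1] lift (-2,-6): star map gives -0.84451; window check -1.1 ≤ -0.84451 < -0.7 is true → IN Λ
[2] lift (0,3): star map gives -0.57775; window check -1.1 ≤ -0.57775 < -0.7 is false → out
[3] lift (0,-5): star map gives 0.96291; window check -1.1 ≤ 0.96291 < -0.7 is false → out
[4] lift (-1,-1): star map gives -0.80742; window check -1.1 ≤ -0.80742 < -0.7 is true → IN Λ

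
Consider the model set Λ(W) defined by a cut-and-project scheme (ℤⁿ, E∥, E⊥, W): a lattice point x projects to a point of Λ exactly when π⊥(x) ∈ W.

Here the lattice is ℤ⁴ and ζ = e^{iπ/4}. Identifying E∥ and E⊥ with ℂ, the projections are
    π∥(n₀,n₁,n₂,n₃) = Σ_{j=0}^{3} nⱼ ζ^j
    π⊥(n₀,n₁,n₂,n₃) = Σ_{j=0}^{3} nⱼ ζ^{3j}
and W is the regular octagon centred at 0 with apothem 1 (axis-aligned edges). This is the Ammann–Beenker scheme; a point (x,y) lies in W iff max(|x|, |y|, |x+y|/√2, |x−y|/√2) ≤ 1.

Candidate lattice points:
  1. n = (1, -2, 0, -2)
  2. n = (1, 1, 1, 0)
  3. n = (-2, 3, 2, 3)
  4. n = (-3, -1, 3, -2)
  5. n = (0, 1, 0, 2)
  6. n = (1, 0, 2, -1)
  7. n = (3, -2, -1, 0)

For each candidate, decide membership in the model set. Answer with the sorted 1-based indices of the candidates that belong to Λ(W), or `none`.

With ζ = e^{iπ/4} the internal vectors are ζ^0,ζ^3,ζ^6,ζ^9.
candidate 1: n = (1, -2, 0, -2) → π⊥ ≈ (+1.0000, -2.8284); max(|x|,|y|,|x±y|/√2) = 2.8284 > 1 ⇒ ∉ W
candidate 2: n = (1, 1, 1, 0) → π⊥ ≈ (+0.2929, -0.2929); max(|x|,|y|,|x±y|/√2) = 0.4142 ≤ 1 ⇒ ∈ W
candidate 3: n = (-2, 3, 2, 3) → π⊥ ≈ (-2.0000, +2.2426); max(|x|,|y|,|x±y|/√2) = 3.0000 > 1 ⇒ ∉ W
candidate 4: n = (-3, -1, 3, -2) → π⊥ ≈ (-3.7071, -5.1213); max(|x|,|y|,|x±y|/√2) = 6.2426 > 1 ⇒ ∉ W
candidate 5: n = (0, 1, 0, 2) → π⊥ ≈ (+0.7071, +2.1213); max(|x|,|y|,|x±y|/√2) = 2.1213 > 1 ⇒ ∉ W
candidate 6: n = (1, 0, 2, -1) → π⊥ ≈ (+0.2929, -2.7071); max(|x|,|y|,|x±y|/√2) = 2.7071 > 1 ⇒ ∉ W
candidate 7: n = (3, -2, -1, 0) → π⊥ ≈ (+4.4142, -0.4142); max(|x|,|y|,|x±y|/√2) = 4.4142 > 1 ⇒ ∉ W

2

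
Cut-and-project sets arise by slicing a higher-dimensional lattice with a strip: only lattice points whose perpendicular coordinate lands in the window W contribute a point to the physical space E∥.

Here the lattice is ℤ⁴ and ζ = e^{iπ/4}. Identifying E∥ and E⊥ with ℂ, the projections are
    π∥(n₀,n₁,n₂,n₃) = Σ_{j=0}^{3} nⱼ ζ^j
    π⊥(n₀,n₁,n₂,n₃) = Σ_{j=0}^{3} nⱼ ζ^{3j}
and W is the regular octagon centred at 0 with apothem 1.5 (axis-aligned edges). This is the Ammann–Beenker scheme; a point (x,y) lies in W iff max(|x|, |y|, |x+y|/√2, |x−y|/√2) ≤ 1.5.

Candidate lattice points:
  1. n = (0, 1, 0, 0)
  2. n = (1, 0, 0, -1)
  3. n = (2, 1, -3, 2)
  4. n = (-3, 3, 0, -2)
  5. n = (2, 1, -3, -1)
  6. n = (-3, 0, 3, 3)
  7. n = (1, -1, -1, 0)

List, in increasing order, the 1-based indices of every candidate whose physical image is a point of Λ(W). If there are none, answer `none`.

1, 2, 6

Internal map: ζ^{3j} for j=0..3 gives (1,0), (−√2/2,√2/2), (0,−1), (√2/2,√2/2).
#1 (0, 1, 0, 0): internal (-0.707107, 0.707107); octagon support 1.000000 vs apothem 1.5 → ∈ W
#2 (1, 0, 0, -1): internal (0.292893, -0.707107); octagon support 0.707107 vs apothem 1.5 → ∈ W
#3 (2, 1, -3, 2): internal (2.707107, 5.121320); octagon support 5.535534 vs apothem 1.5 → ∉ W
#4 (-3, 3, 0, -2): internal (-6.535534, 0.707107); octagon support 6.535534 vs apothem 1.5 → ∉ W
#5 (2, 1, -3, -1): internal (0.585786, 3.000000); octagon support 3.000000 vs apothem 1.5 → ∉ W
#6 (-3, 0, 3, 3): internal (-0.878680, -0.878680); octagon support 1.242641 vs apothem 1.5 → ∈ W
#7 (1, -1, -1, 0): internal (1.707107, 0.292893); octagon support 1.707107 vs apothem 1.5 → ∉ W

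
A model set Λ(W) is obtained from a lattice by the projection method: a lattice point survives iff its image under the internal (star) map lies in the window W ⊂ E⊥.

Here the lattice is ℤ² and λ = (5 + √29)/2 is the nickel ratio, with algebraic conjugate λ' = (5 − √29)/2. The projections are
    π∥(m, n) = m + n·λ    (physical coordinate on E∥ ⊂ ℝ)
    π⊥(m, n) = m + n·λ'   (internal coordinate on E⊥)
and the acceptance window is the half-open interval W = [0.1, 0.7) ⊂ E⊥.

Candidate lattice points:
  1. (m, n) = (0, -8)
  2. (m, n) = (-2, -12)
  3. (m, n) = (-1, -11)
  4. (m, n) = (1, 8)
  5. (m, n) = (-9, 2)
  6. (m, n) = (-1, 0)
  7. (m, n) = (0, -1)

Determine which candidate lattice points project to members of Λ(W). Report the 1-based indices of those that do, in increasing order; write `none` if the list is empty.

2, 7

Compute λ' = (5−√29)/2 = -0.1926, so π⊥(m,n) = m -0.1926·n.
#1 (0,-8): internal coord 0 + (-8)·λ' = +1.5407; +1.5407 ∉ [0.1, 0.7) → out
#2 (-2,-12): internal coord -2 + (-12)·λ' = +0.3110; +0.3110 ∈ [0.1, 0.7) → IN Λ
#3 (-1,-11): internal coord -1 + (-11)·λ' = +1.1184; +1.1184 ∉ [0.1, 0.7) → out
#4 (1,8): internal coord 1 + (8)·λ' = -0.5407; -0.5407 ∉ [0.1, 0.7) → out
#5 (-9,2): internal coord -9 + (2)·λ' = -9.3852; -9.3852 ∉ [0.1, 0.7) → out
#6 (-1,0): internal coord -1 + (0)·λ' = -1.0000; -1.0000 ∉ [0.1, 0.7) → out
#7 (0,-1): internal coord 0 + (-1)·λ' = +0.1926; +0.1926 ∈ [0.1, 0.7) → IN Λ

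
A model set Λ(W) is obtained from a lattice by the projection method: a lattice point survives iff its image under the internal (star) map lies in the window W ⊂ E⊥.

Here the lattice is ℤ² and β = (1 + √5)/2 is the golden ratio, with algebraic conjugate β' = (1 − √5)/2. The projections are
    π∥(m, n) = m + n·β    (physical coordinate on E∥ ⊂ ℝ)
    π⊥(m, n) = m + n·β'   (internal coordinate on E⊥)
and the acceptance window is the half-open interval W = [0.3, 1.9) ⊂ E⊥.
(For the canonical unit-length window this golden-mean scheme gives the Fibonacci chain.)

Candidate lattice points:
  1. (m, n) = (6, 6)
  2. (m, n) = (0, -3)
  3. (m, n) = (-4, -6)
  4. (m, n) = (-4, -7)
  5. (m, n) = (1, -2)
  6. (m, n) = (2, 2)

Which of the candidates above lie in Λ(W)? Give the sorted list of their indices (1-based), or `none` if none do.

β' = (1−√5)/2 ≈ -0.618034.
[1] lift (6,6): star map gives 2.291796; window check 0.3 ≤ 2.291796 < 1.9 is false → out
[2] lift (0,-3): star map gives 1.854102; window check 0.3 ≤ 1.854102 < 1.9 is true → IN Λ
[3] lift (-4,-6): star map gives -0.291796; window check 0.3 ≤ -0.291796 < 1.9 is false → out
[4] lift (-4,-7): star map gives 0.326238; window check 0.3 ≤ 0.326238 < 1.9 is true → IN Λ
[5] lift (1,-2): star map gives 2.236068; window check 0.3 ≤ 2.236068 < 1.9 is false → out
[6] lift (2,2): star map gives 0.763932; window check 0.3 ≤ 0.763932 < 1.9 is true → IN Λ

2, 4, 6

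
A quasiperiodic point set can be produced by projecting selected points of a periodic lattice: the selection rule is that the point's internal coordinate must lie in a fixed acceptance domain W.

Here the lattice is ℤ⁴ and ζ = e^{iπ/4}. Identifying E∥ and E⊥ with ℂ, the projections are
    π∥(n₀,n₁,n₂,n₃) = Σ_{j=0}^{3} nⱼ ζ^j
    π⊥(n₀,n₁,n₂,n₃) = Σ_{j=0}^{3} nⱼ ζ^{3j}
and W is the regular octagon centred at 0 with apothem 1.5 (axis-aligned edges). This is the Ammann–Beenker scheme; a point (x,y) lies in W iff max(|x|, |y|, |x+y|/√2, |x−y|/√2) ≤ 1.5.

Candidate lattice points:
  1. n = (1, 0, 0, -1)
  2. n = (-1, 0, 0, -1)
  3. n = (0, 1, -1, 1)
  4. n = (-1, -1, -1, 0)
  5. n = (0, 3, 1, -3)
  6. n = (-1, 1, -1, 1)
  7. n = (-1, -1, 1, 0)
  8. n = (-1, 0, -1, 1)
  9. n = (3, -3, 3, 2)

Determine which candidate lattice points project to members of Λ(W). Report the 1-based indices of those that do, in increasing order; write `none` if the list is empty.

1, 4

π⊥(n) = n₀ + n₁ζ³ + n₂ζ⁶ + n₃ζ⁹ where ζ = e^{iπ/4}.
candidate 1: n = (1, 0, 0, -1) → π⊥ ≈ (+0.292893, -0.707107); max(|x|,|y|,|x±y|/√2) = 0.707107 ≤ 1.5 ⇒ ∈ W
candidate 2: n = (-1, 0, 0, -1) → π⊥ ≈ (-1.707107, -0.707107); max(|x|,|y|,|x±y|/√2) = 1.707107 > 1.5 ⇒ ∉ W
candidate 3: n = (0, 1, -1, 1) → π⊥ ≈ (+0.000000, +2.414214); max(|x|,|y|,|x±y|/√2) = 2.414214 > 1.5 ⇒ ∉ W
candidate 4: n = (-1, -1, -1, 0) → π⊥ ≈ (-0.292893, +0.292893); max(|x|,|y|,|x±y|/√2) = 0.414214 ≤ 1.5 ⇒ ∈ W
candidate 5: n = (0, 3, 1, -3) → π⊥ ≈ (-4.242641, -1.000000); max(|x|,|y|,|x±y|/√2) = 4.242641 > 1.5 ⇒ ∉ W
candidate 6: n = (-1, 1, -1, 1) → π⊥ ≈ (-1.000000, +2.414214); max(|x|,|y|,|x±y|/√2) = 2.414214 > 1.5 ⇒ ∉ W
candidate 7: n = (-1, -1, 1, 0) → π⊥ ≈ (-0.292893, -1.707107); max(|x|,|y|,|x±y|/√2) = 1.707107 > 1.5 ⇒ ∉ W
candidate 8: n = (-1, 0, -1, 1) → π⊥ ≈ (-0.292893, +1.707107); max(|x|,|y|,|x±y|/√2) = 1.707107 > 1.5 ⇒ ∉ W
candidate 9: n = (3, -3, 3, 2) → π⊥ ≈ (+6.535534, -3.707107); max(|x|,|y|,|x±y|/√2) = 7.242641 > 1.5 ⇒ ∉ W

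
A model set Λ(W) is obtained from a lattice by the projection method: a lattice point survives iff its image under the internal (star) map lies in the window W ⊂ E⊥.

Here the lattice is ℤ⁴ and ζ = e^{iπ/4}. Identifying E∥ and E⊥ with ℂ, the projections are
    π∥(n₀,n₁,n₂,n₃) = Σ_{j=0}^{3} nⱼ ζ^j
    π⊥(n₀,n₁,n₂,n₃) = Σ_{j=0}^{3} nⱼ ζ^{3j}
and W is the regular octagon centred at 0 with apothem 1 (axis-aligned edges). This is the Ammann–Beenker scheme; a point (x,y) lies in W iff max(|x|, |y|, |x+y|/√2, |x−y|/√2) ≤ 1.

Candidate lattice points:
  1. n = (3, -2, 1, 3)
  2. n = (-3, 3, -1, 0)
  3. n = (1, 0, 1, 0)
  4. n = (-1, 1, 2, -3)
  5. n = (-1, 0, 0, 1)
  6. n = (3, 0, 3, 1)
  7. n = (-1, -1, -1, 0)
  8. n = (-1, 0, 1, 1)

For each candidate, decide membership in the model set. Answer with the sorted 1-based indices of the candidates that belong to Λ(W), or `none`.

5, 7, 8

π⊥(n) = n₀ + n₁ζ³ + n₂ζ⁶ + n₃ζ⁹ where ζ = e^{iπ/4}.
#1 (3, -2, 1, 3): internal (6.535534, -0.292893); octagon support 6.535534 vs apothem 1 → ∉ W
#2 (-3, 3, -1, 0): internal (-5.121320, 3.121320); octagon support 5.828427 vs apothem 1 → ∉ W
#3 (1, 0, 1, 0): internal (1.000000, -1.000000); octagon support 1.414214 vs apothem 1 → ∉ W
#4 (-1, 1, 2, -3): internal (-3.828427, -3.414214); octagon support 5.121320 vs apothem 1 → ∉ W
#5 (-1, 0, 0, 1): internal (-0.292893, 0.707107); octagon support 0.707107 vs apothem 1 → ∈ W
#6 (3, 0, 3, 1): internal (3.707107, -2.292893); octagon support 4.242641 vs apothem 1 → ∉ W
#7 (-1, -1, -1, 0): internal (-0.292893, 0.292893); octagon support 0.414214 vs apothem 1 → ∈ W
#8 (-1, 0, 1, 1): internal (-0.292893, -0.292893); octagon support 0.414214 vs apothem 1 → ∈ W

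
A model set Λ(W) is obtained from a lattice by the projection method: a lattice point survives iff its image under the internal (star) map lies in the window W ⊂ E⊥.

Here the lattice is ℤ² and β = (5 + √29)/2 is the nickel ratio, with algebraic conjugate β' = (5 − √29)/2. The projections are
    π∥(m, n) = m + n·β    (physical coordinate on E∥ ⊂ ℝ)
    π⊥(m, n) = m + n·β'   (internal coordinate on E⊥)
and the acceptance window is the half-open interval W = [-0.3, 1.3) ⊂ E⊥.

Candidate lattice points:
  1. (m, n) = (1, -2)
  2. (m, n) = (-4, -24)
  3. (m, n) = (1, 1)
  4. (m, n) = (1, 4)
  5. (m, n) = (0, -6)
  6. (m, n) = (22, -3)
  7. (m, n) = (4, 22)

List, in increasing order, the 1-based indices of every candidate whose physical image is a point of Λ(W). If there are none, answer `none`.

β' = (5−√29)/2 ≈ -0.19258.
[1] lift (1,-2): star map gives 1.38516; window check -0.3 ≤ 1.38516 < 1.3 is false → out
[2] lift (-4,-24): star map gives 0.62198; window check -0.3 ≤ 0.62198 < 1.3 is true → IN Λ
[3] lift (1,1): star map gives 0.80742; window check -0.3 ≤ 0.80742 < 1.3 is true → IN Λ
[4] lift (1,4): star map gives 0.22967; window check -0.3 ≤ 0.22967 < 1.3 is true → IN Λ
[5] lift (0,-6): star map gives 1.15549; window check -0.3 ≤ 1.15549 < 1.3 is true → IN Λ
[6] lift (22,-3): star map gives 22.57775; window check -0.3 ≤ 22.57775 < 1.3 is false → out
[7] lift (4,22): star map gives -0.23681; window check -0.3 ≤ -0.23681 < 1.3 is true → IN Λ

2, 3, 4, 5, 7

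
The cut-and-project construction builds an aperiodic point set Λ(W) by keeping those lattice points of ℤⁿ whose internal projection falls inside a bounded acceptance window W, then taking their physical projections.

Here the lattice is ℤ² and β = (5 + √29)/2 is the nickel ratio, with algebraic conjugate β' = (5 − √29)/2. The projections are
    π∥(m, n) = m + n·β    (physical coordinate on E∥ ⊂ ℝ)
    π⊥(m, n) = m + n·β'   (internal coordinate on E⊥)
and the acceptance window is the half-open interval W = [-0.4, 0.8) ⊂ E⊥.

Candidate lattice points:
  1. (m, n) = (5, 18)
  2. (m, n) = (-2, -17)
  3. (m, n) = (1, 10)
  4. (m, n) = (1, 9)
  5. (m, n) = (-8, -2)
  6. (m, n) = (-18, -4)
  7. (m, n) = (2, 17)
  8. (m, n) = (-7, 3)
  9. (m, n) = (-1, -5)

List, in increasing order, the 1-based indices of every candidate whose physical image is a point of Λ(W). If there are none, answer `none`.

9

Numerically β ≈ 5.1926 and β' = −1/β ≈ -0.1926.
[1] lift (5,18): star map gives 1.5335; window check -0.4 ≤ 1.5335 < 0.8 is false → out
[2] lift (-2,-17): star map gives 1.2739; window check -0.4 ≤ 1.2739 < 0.8 is false → out
[3] lift (1,10): star map gives -0.9258; window check -0.4 ≤ -0.9258 < 0.8 is false → out
[4] lift (1,9): star map gives -0.7332; window check -0.4 ≤ -0.7332 < 0.8 is false → out
[5] lift (-8,-2): star map gives -7.6148; window check -0.4 ≤ -7.6148 < 0.8 is false → out
[6] lift (-18,-4): star map gives -17.2297; window check -0.4 ≤ -17.2297 < 0.8 is false → out
[7] lift (2,17): star map gives -1.2739; window check -0.4 ≤ -1.2739 < 0.8 is false → out
[8] lift (-7,3): star map gives -7.5777; window check -0.4 ≤ -7.5777 < 0.8 is false → out
[9] lift (-1,-5): star map gives -0.0371; window check -0.4 ≤ -0.0371 < 0.8 is true → IN Λ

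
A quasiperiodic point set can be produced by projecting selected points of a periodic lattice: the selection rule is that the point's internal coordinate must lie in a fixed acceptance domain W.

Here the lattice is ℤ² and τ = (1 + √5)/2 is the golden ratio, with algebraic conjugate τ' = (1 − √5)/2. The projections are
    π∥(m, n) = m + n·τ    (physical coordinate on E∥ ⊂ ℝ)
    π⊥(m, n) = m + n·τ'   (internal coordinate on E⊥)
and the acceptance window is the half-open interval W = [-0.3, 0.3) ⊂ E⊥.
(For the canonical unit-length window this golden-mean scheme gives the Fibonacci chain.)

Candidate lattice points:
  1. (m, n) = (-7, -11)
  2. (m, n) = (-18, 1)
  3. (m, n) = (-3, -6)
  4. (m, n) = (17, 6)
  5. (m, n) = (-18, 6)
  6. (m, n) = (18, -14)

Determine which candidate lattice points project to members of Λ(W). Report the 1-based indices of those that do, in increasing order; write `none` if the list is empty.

1

Compute τ' = (1−√5)/2 = -0.6180, so π⊥(m,n) = m -0.6180·n.
[1] lift (-7,-11): star map gives -0.2016; window check -0.3 ≤ -0.2016 < 0.3 is true → IN Λ
[2] lift (-18,1): star map gives -18.6180; window check -0.3 ≤ -18.6180 < 0.3 is false → out
[3] lift (-3,-6): star map gives 0.7082; window check -0.3 ≤ 0.7082 < 0.3 is false → out
[4] lift (17,6): star map gives 13.2918; window check -0.3 ≤ 13.2918 < 0.3 is false → out
[5] lift (-18,6): star map gives -21.7082; window check -0.3 ≤ -21.7082 < 0.3 is false → out
[6] lift (18,-14): star map gives 26.6525; window check -0.3 ≤ 26.6525 < 0.3 is false → out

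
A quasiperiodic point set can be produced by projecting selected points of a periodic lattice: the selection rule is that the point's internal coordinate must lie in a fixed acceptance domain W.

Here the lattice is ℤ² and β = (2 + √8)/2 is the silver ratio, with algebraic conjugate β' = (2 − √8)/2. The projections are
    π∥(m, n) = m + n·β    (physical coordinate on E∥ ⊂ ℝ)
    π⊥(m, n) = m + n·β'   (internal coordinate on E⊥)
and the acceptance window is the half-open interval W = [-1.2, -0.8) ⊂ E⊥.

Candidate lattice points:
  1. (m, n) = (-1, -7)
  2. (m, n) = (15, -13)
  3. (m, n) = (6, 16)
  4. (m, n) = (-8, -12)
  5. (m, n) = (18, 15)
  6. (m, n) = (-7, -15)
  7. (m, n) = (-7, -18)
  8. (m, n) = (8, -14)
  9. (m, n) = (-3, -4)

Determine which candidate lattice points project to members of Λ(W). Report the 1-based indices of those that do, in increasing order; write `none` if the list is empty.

none

Compute β' = (2−√8)/2 = -0.4142, so π⊥(m,n) = m -0.4142·n.
candidate 1: (m,n)=(-1,-7) → π∥ = -1-7·β ≈ -17.8995, π⊥ = -1-7·β' ≈ 1.8995 ∉ [-1.2, -0.8) ⇒ out
candidate 2: (m,n)=(15,-13) → π∥ = 15-13·β ≈ -16.3848, π⊥ = 15-13·β' ≈ 20.3848 ∉ [-1.2, -0.8) ⇒ out
candidate 3: (m,n)=(6,16) → π∥ = 6+16·β ≈ 44.6274, π⊥ = 6+16·β' ≈ -0.6274 ∉ [-1.2, -0.8) ⇒ out
candidate 4: (m,n)=(-8,-12) → π∥ = -8-12·β ≈ -36.9706, π⊥ = -8-12·β' ≈ -3.0294 ∉ [-1.2, -0.8) ⇒ out
candidate 5: (m,n)=(18,15) → π∥ = 18+15·β ≈ 54.2132, π⊥ = 18+15·β' ≈ 11.7868 ∉ [-1.2, -0.8) ⇒ out
candidate 6: (m,n)=(-7,-15) → π∥ = -7-15·β ≈ -43.2132, π⊥ = -7-15·β' ≈ -0.7868 ∉ [-1.2, -0.8) ⇒ out
candidate 7: (m,n)=(-7,-18) → π∥ = -7-18·β ≈ -50.4558, π⊥ = -7-18·β' ≈ 0.4558 ∉ [-1.2, -0.8) ⇒ out
candidate 8: (m,n)=(8,-14) → π∥ = 8-14·β ≈ -25.7990, π⊥ = 8-14·β' ≈ 13.7990 ∉ [-1.2, -0.8) ⇒ out
candidate 9: (m,n)=(-3,-4) → π∥ = -3-4·β ≈ -12.6569, π⊥ = -3-4·β' ≈ -1.3431 ∉ [-1.2, -0.8) ⇒ out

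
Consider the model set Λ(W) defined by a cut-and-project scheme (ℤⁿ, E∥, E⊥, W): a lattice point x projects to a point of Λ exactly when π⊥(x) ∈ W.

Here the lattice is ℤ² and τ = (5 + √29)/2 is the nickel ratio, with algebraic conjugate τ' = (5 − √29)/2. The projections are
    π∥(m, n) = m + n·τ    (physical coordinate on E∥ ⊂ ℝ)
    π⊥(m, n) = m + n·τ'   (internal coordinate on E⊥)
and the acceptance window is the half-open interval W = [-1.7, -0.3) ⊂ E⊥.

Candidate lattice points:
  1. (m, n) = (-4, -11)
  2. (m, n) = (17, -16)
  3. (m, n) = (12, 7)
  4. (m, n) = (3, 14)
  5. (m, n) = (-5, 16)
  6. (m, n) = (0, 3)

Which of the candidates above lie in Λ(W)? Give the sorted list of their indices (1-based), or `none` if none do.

Compute τ' = (5−√29)/2 = -0.192582, so π⊥(m,n) = m -0.192582·n.
[1] lift (-4,-11): star map gives -1.881594; window check -1.7 ≤ -1.881594 < -0.3 is false → out
[2] lift (17,-16): star map gives 20.081318; window check -1.7 ≤ 20.081318 < -0.3 is false → out
[3] lift (12,7): star map gives 10.651923; window check -1.7 ≤ 10.651923 < -0.3 is false → out
[4] lift (3,14): star map gives 0.303846; window check -1.7 ≤ 0.303846 < -0.3 is false → out
[5] lift (-5,16): star map gives -8.081318; window check -1.7 ≤ -8.081318 < -0.3 is false → out
[6] lift (0,3): star map gives -0.577747; window check -1.7 ≤ -0.577747 < -0.3 is true → IN Λ

6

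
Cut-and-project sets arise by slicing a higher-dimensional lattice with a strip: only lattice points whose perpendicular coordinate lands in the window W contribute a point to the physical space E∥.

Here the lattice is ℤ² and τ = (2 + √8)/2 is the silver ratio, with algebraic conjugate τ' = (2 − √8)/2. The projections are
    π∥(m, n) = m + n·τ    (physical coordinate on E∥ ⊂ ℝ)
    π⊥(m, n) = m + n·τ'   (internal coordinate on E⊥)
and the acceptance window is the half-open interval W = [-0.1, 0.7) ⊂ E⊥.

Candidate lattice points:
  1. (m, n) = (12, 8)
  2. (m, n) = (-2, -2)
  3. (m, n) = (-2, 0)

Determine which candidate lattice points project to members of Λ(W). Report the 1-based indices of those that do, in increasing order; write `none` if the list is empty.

none

τ' = (2−√8)/2 ≈ -0.414214.
#1 (12,8): internal coord 12 + (8)·τ' = +8.686292; +8.686292 ∉ [-0.1, 0.7) → out
#2 (-2,-2): internal coord -2 + (-2)·τ' = -1.171573; -1.171573 ∉ [-0.1, 0.7) → out
#3 (-2,0): internal coord -2 + (0)·τ' = -2.000000; -2.000000 ∉ [-0.1, 0.7) → out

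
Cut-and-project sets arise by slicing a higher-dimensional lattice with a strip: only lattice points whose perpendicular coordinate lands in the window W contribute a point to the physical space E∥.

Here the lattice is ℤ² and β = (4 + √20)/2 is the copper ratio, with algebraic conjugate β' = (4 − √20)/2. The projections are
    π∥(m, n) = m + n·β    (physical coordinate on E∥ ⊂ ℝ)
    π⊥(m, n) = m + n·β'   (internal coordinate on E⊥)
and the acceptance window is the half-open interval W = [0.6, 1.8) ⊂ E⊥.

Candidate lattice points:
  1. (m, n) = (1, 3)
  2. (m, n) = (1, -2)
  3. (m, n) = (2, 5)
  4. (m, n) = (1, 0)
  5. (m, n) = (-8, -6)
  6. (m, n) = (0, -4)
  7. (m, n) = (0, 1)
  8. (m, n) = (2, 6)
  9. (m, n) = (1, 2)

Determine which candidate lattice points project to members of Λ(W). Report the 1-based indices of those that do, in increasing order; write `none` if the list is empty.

Numerically β ≈ 4.2361 and β' = −1/β ≈ -0.2361.
candidate 1: (m,n)=(1,3) → π∥ = 1+3·β ≈ 13.7082, π⊥ = 1+3·β' ≈ 0.2918 ∉ [0.6, 1.8) ⇒ out
candidate 2: (m,n)=(1,-2) → π∥ = 1-2·β ≈ -7.4721, π⊥ = 1-2·β' ≈ 1.4721 ∈ [0.6, 1.8) ⇒ IN Λ
candidate 3: (m,n)=(2,5) → π∥ = 2+5·β ≈ 23.1803, π⊥ = 2+5·β' ≈ 0.8197 ∈ [0.6, 1.8) ⇒ IN Λ
candidate 4: (m,n)=(1,0) → π∥ = 1+0·β ≈ 1.0000, π⊥ = 1+0·β' ≈ 1.0000 ∈ [0.6, 1.8) ⇒ IN Λ
candidate 5: (m,n)=(-8,-6) → π∥ = -8-6·β ≈ -33.4164, π⊥ = -8-6·β' ≈ -6.5836 ∉ [0.6, 1.8) ⇒ out
candidate 6: (m,n)=(0,-4) → π∥ = 0-4·β ≈ -16.9443, π⊥ = 0-4·β' ≈ 0.9443 ∈ [0.6, 1.8) ⇒ IN Λ
candidate 7: (m,n)=(0,1) → π∥ = 0+1·β ≈ 4.2361, π⊥ = 0+1·β' ≈ -0.2361 ∉ [0.6, 1.8) ⇒ out
candidate 8: (m,n)=(2,6) → π∥ = 2+6·β ≈ 27.4164, π⊥ = 2+6·β' ≈ 0.5836 ∉ [0.6, 1.8) ⇒ out
candidate 9: (m,n)=(1,2) → π∥ = 1+2·β ≈ 9.4721, π⊥ = 1+2·β' ≈ 0.5279 ∉ [0.6, 1.8) ⇒ out

2, 3, 4, 6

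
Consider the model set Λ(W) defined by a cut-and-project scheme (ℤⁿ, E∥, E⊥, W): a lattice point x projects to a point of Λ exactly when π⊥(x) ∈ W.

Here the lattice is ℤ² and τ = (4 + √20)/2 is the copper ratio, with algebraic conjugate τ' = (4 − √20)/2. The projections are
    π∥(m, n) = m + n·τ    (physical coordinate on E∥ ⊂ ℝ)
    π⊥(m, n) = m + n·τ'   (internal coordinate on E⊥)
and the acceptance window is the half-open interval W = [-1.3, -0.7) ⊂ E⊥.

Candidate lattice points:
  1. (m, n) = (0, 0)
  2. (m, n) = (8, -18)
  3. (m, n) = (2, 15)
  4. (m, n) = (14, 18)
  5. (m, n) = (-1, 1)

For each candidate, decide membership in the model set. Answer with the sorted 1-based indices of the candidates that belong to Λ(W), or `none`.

5

τ' = (4−√20)/2 ≈ -0.23607.
candidate 1: (m,n)=(0,0) → π∥ = 0+0·τ ≈ 0.00000, π⊥ = 0+0·τ' ≈ 0.00000 ∉ [-1.3, -0.7) ⇒ out
candidate 2: (m,n)=(8,-18) → π∥ = 8-18·τ ≈ -68.24922, π⊥ = 8-18·τ' ≈ 12.24922 ∉ [-1.3, -0.7) ⇒ out
candidate 3: (m,n)=(2,15) → π∥ = 2+15·τ ≈ 65.54102, π⊥ = 2+15·τ' ≈ -1.54102 ∉ [-1.3, -0.7) ⇒ out
candidate 4: (m,n)=(14,18) → π∥ = 14+18·τ ≈ 90.24922, π⊥ = 14+18·τ' ≈ 9.75078 ∉ [-1.3, -0.7) ⇒ out
candidate 5: (m,n)=(-1,1) → π∥ = -1+1·τ ≈ 3.23607, π⊥ = -1+1·τ' ≈ -1.23607 ∈ [-1.3, -0.7) ⇒ IN Λ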